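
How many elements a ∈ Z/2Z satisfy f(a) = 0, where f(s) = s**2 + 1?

1

Evaluate at each of the 2 elements of Z/2Z:
f(0) = 1; f(1) = 0 → root.
Roots: {1}.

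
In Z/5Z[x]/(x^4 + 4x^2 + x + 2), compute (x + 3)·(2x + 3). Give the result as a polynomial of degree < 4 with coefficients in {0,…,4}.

Multiply in Z/5Z[x]: (x + 3)·(2x + 3) = 2x^2 + 4x + 4.
Reduced: 2x^2 + 4x + 4.

2x^2 + 4x + 4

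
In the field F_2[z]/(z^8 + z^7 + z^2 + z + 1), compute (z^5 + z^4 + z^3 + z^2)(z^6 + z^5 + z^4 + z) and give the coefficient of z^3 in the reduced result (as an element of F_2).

1

Multiply in F_2[z]: (z^5 + z^4 + z^3 + z^2)·(z^6 + z^5 + z^4 + z) = z^11 + z^9 + z^8 + z^5 + z^4 + z^3.
Reduce using z^8 ≡ z^7 + z^2 + z + 1 (mod z^8 + z^7 + z^2 + z + 1).
Reduced: z^7 + z^4 + z^3 + z + 1.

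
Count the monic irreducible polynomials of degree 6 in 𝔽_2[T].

By the necklace-counting formula, N_2(6) = (1/6) Σ_{d|6} μ(6/d)·2^d.
Divisors of 6: 1, 2, 3, 6; μ(6/d) for each: 1, -1, -1, 1.
Σ = 2^1 − 2^2 − 2^3 + 2^6 = 54.
N = 54/6 = 9.

9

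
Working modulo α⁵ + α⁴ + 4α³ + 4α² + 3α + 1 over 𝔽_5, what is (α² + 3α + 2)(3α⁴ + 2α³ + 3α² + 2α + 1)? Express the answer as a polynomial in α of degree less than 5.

α^3 + 2α^2 + 4

Multiply in 𝔽_5[α]: (α² + 3α + 2)·(3α⁴ + 2α³ + 3α² + 2α + 1) = 3α⁶ + α⁵ + 3α² + 2α + 2.
Reduce using α⁵ ≡ 4α⁴ + α³ + α² + 2α + 4 (mod α⁵ + α⁴ + 4α³ + 4α² + 3α + 1).
Reduced: α³ + 2α² + 4.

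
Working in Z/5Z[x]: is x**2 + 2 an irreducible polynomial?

Yes

Write P(x) = x**2 + 2.
Check for roots in Z/5Z: P(0) = 2; P(1) = 3; P(2) = 1; P(3) = 1; P(4) = 3.
No roots. A degree-2 polynomial over a field with no linear factor is irreducible.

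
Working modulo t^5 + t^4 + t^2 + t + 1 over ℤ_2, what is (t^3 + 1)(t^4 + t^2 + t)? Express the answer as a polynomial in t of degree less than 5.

t^4 + t^2

Multiply in ℤ_2[t]: (t^3 + 1)·(t^4 + t^2 + t) = t^7 + t^5 + t^2 + t.
Reduce using t^5 ≡ t^4 + t^2 + t + 1 (mod t^5 + t^4 + t^2 + t + 1).
Reduced: t^4 + t^2.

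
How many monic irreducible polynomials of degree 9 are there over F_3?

By the necklace-counting formula, N_3(9) = (1/9) Σ_{d|9} μ(9/d)·3^d.
Divisors of 9: 1, 3, 9; μ(9/d) for each: 0, -1, 1.
Σ = − 3^3 + 3^9 = 19656.
N = 19656/9 = 2184.

2184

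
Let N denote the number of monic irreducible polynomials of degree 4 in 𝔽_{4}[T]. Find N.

60

The number of monic irreducibles of degree 4 over GF(4) is (1/4)·Σ_{d∣4} μ(4/d) 4^d.
Divisors of 4: 1, 2, 4; μ(4/d) for each: 0, -1, 1.
Σ = − 4^2 + 4^4 = 240.
N = 240/4 = 60.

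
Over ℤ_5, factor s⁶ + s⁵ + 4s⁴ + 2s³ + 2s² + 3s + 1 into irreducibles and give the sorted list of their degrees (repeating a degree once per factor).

Write f(s) = s⁶ + s⁵ + 4s⁴ + 2s³ + 2s² + 3s + 1.
Roots in ℤ_5: f(0) = 1; f(1) = 4; f(2) = 1; f(3) = 3; f(4) = 2.
Complete factorization: f(s) = (s² + s + 2)·(s⁴ + 2s² + 3).
Factor degrees with multiplicity: 2 + 4 = 6.

2, 4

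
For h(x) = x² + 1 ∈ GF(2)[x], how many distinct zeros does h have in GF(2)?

1

Evaluate at each of the 2 elements of GF(2):
h(0) = 1; h(1) = 0 → root.
Roots: {1}.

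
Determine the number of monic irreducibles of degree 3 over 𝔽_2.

x^(2^3) − x is the product of all monic irreducibles of degree dividing 3; Möbius inversion gives N = (1/3) Σ μ(3/d)·2^d.
Divisors of 3: 1, 3; μ(3/d) for each: -1, 1.
Σ = − 2^1 + 2^3 = 6.
N = 6/3 = 2.

2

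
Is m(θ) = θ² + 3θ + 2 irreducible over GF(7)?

Check for roots in GF(7): m(0) = 2; m(1) = 6; m(2) = 5; m(3) = 6; m(4) = 2; m(5) = 0 → root; m(6) = 0 → root.
m(5) = 0, so (θ − 5) divides m(θ); m is reducible.

No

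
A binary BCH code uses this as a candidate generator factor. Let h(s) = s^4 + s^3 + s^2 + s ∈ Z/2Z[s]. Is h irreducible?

Check for roots in Z/2Z: h(0) = 0 → root; h(1) = 0 → root.
h(0) = 0, so (s) divides h(s); h is reducible.

No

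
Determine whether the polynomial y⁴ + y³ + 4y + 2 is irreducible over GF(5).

Yes

Write f(y) = y⁴ + y³ + 4y + 2.
Check for roots in GF(5): f(0) = 2; f(1) = 3; f(2) = 4; f(3) = 2; f(4) = 3.
No roots, so no linear factors.
Degree-2 irreducible divisors: test the 10 monic irreducibles of degree 2 over GF(5).
None of them divide f (all give nonzero remainder).
No irreducible factor of degree ≤ 2 exists, so f is irreducible over GF(5).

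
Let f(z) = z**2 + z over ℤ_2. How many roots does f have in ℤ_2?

2

Evaluate at each of the 2 elements of ℤ_2:
f(0) = 0 → root; f(1) = 0 → root.
Roots: {0, 1}.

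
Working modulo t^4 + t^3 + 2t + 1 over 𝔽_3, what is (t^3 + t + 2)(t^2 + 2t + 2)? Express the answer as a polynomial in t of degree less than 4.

2t^3 + 2t^2

Multiply in 𝔽_3[t]: (t^3 + t + 2)·(t^2 + 2t + 2) = t^5 + 2t^4 + t^2 + 1.
Reduce using t^4 ≡ 2t^3 + t + 2 (mod t^4 + t^3 + 2t + 1).
Reduced: 2t^3 + 2t^2.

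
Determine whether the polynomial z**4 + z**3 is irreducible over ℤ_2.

Write h(z) = z**4 + z**3.
Check for roots in ℤ_2: h(0) = 0 → root; h(1) = 0 → root.
h(0) = 0, so (z) divides h(z); h is reducible.

No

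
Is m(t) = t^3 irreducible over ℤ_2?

Check for roots in ℤ_2: m(0) = 0 → root; m(1) = 1.
m(0) = 0, so (t) divides m(t); m is reducible.

No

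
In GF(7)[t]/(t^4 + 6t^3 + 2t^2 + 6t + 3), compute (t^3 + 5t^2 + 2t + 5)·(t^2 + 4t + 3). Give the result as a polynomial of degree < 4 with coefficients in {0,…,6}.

5t^3 + 2t^2 + 5t + 6

Multiply in GF(7)[t]: (t^3 + 5t^2 + 2t + 5)·(t^2 + 4t + 3) = t^5 + 2t^4 + 4t^3 + 5t + 1.
Reduce using t^4 ≡ t^3 + 5t^2 + t + 4 (mod t^4 + 6t^3 + 2t^2 + 6t + 3).
Reduced: 5t^3 + 2t^2 + 5t + 6.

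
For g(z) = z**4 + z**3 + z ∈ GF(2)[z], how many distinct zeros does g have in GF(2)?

1

Evaluate at each of the 2 elements of GF(2):
g(0) = 0 → root; g(1) = 1.
Roots: {0}.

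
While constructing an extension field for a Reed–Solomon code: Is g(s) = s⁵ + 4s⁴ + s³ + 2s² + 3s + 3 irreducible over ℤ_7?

Check for roots in ℤ_7: g(0) = 3; g(1) = 0 → root; g(2) = 2; g(3) = 1; g(4) = 3; g(5) = 1; g(6) = 4.
g(1) = 0, so (s − 1) divides g(s); g is reducible.

No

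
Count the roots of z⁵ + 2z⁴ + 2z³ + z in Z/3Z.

Write P(z) = z⁵ + 2z⁴ + 2z³ + z.
Evaluate at each of the 3 elements of Z/3Z:
P(0) = 0 → root; P(1) = 0 → root; P(2) = 1.
Roots: {0, 1}.

2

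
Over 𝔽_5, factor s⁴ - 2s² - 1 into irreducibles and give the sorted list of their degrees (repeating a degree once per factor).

2, 2

Write h(s) = s⁴ - 2s² - 1.
Roots in 𝔽_5: h(0) = 4; h(1) = 3; h(2) = 2; h(3) = 2; h(4) = 3.
Complete factorization: h(s) = (s² + s + 2)·(s² - s + 2).
Factor degrees with multiplicity: 2 + 2 = 4.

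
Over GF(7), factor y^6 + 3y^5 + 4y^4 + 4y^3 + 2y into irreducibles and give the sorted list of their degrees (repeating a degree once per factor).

Write h(y) = y^6 + 3y^5 + 4y^4 + 4y^3 + 2y.
Linear factors from roots: (y), (y + 6), (y + 3).
Complete factorization: h(y) = (y)·(y + 3)·(y + 6)·(y^3 + y^2 + 5y + 4).
Factor degrees with multiplicity: 1 + 1 + 1 + 3 = 6.

1, 1, 1, 3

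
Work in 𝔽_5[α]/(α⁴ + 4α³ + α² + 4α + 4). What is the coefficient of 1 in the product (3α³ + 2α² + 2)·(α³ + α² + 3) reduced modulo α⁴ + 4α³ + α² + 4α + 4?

3

Multiply in 𝔽_5[α]: (3α³ + 2α² + 2)·(α³ + α² + 3) = 3α⁶ + 2α⁴ + α³ + 3α² + 1.
Reduce using α⁴ ≡ α³ + 4α² + α + 1 (mod α⁴ + 4α³ + α² + 4α + 4).
Reduced: 3α³ + 2α² + 3.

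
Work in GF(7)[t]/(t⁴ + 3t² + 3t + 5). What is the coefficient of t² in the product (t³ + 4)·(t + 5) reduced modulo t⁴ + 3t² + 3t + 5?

Multiply in GF(7)[t]: (t³ + 4)·(t + 5) = t⁴ + 5t³ + 4t + 6.
Reduce using t⁴ ≡ 4t² + 4t + 2 (mod t⁴ + 3t² + 3t + 5).
Reduced: 5t³ + 4t² + t + 1.

4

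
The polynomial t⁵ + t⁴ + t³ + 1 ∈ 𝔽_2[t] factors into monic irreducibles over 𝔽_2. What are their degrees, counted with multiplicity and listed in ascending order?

Write g(t) = t⁵ + t⁴ + t³ + 1.
Roots in 𝔽_2: g(0) = 1; g(1) = 0 → root.
Linear factors from roots: (t + 1).
Complete factorization: g(t) = (t + 1)^2·(t³ + t² + 1).
Factor degrees with multiplicity: 1 + 1 + 3 = 5.

1, 1, 3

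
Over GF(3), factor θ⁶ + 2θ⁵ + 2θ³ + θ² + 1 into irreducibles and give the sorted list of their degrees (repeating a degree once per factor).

6

Write g(θ) = θ⁶ + 2θ⁵ + 2θ³ + θ² + 1.
Roots in GF(3): g(0) = 1; g(1) = 1; g(2) = 2.
Complete factorization: g(θ) = (θ⁶ + 2θ⁵ + 2θ³ + θ² + 1).
Factor degrees with multiplicity: 6 = 6.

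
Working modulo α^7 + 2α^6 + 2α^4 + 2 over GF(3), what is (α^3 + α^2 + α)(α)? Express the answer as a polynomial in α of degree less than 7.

Multiply in GF(3)[α]: (α^3 + α^2 + α)·(α) = α^4 + α^3 + α^2.
Reduced: α^4 + α^3 + α^2.

α^4 + α^3 + α^2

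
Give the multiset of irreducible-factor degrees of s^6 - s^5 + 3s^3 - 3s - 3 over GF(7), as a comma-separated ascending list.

6

Write g(s) = s^6 - s^5 + 3s^3 - 3s - 3.
Complete factorization: g(s) = (s^6 - s^5 + 3s^3 - 3s - 3).
Factor degrees with multiplicity: 6 = 6.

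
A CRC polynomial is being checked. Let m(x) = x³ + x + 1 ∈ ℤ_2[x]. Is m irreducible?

Yes

Check for roots in ℤ_2: m(0) = 1; m(1) = 1.
No roots. A degree-3 polynomial over a field with no linear factor is irreducible.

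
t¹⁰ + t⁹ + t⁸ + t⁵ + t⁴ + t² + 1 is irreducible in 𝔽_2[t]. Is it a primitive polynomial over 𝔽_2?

No

Write f(t) = t¹⁰ + t⁹ + t⁸ + t⁵ + t⁴ + t² + 1.
|GF(2^10)^×| = 2^10 − 1 = 1023. Prime factorization: 1023 = 3·11·31.
f is primitive ⇔ t has order 1023 in GF(2)[t]/(f), i.e. t^(1023/q) ≠ 1 for each prime q | 1023.
t^(341) mod f = 1
t^(93) mod f = t⁸ + t⁵ + t³ + t² + t.
t^(33) mod f = t⁸ + t⁶ + t² + 1.
Since t^(341) = 1, the order of t divides 341 < 1023; not primitive.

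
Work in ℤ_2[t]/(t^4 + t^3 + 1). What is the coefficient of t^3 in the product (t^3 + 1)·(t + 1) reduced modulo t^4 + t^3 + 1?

Multiply in ℤ_2[t]: (t^3 + 1)·(t + 1) = t^4 + t^3 + t + 1.
Reduce using t^4 ≡ t^3 + 1 (mod t^4 + t^3 + 1).
Reduced: t.

0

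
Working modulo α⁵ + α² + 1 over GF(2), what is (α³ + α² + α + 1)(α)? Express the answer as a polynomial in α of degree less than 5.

Multiply in GF(2)[α]: (α³ + α² + α + 1)·(α) = α⁴ + α³ + α² + α.
Reduced: α⁴ + α³ + α² + α.

α^4 + α^3 + α^2 + α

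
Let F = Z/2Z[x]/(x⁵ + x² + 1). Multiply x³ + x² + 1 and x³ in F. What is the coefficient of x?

1

Multiply in Z/2Z[x]: (x³ + x² + 1)·(x³) = x⁶ + x⁵ + x³.
Reduce using x⁵ ≡ x² + 1 (mod x⁵ + x² + 1).
Reduced: x² + x + 1.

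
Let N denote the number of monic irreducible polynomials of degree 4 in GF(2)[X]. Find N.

3

By the necklace-counting formula, N_2(4) = (1/4) Σ_{d|4} μ(4/d)·2^d.
Divisors of 4: 1, 2, 4; μ(4/d) for each: 0, -1, 1.
Σ = − 2^2 + 2^4 = 12.
N = 12/4 = 3.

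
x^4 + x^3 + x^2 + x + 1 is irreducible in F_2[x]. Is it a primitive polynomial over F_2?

Write f(x) = x^4 + x^3 + x^2 + x + 1.
|GF(2^4)^×| = 2^4 − 1 = 15. Prime factorization: 15 = 3·5.
f is primitive ⇔ x has order 15 in GF(2)[x]/(f), i.e. x^(15/q) ≠ 1 for each prime q | 15.
x^(5) mod f = 1
x^(3) mod f = x^3.
Since x^(5) = 1, the order of x divides 5 < 15; not primitive.

No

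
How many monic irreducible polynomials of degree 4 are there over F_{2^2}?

60

The number of monic irreducibles of degree 4 over GF(4) is (1/4)·Σ_{d∣4} μ(4/d) 4^d.
Divisors of 4: 1, 2, 4; μ(4/d) for each: 0, -1, 1.
Σ = − 4^2 + 4^4 = 240.
N = 240/4 = 60.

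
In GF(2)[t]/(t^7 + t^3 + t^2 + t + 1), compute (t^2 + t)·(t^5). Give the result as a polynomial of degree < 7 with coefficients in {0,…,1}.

t^6 + t^3 + t^2 + t + 1

Multiply in GF(2)[t]: (t^2 + t)·(t^5) = t^7 + t^6.
Reduce using t^7 ≡ t^3 + t^2 + t + 1 (mod t^7 + t^3 + t^2 + t + 1).
Reduced: t^6 + t^3 + t^2 + t + 1.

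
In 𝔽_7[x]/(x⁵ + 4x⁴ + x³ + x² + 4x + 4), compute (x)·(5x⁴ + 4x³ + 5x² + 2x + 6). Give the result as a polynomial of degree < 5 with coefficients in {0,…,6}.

5x^4 + 4x^2 + 1

Multiply in 𝔽_7[x]: (x)·(5x⁴ + 4x³ + 5x² + 2x + 6) = 5x⁵ + 4x⁴ + 5x³ + 2x² + 6x.
Reduce using x⁵ ≡ 3x⁴ + 6x³ + 6x² + 3x + 3 (mod x⁵ + 4x⁴ + x³ + x² + 4x + 4).
Reduced: 5x⁴ + 4x² + 1.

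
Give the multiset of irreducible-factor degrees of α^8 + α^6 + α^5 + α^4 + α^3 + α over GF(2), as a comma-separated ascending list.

1, 1, 2, 2, 2

Write g(α) = α^8 + α^6 + α^5 + α^4 + α^3 + α.
Roots in GF(2): g(0) = 0 → root; g(1) = 0 → root.
Linear factors from roots: (α), (α + 1).
Complete factorization: g(α) = (α)·(α + 1)·(α^2 + α + 1)^3.
Factor degrees with multiplicity: 1 + 1 + 2 + 2 + 2 = 8.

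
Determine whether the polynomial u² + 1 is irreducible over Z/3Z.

Write m(u) = u² + 1.
Check for roots in Z/3Z: m(0) = 1; m(1) = 2; m(2) = 2.
No roots. A degree-2 polynomial over a field with no linear factor is irreducible.

Yes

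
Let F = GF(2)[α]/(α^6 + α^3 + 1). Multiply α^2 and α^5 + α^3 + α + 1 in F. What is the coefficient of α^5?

1

Multiply in GF(2)[α]: (α^2)·(α^5 + α^3 + α + 1) = α^7 + α^5 + α^3 + α^2.
Reduce using α^6 ≡ α^3 + 1 (mod α^6 + α^3 + 1).
Reduced: α^5 + α^4 + α^3 + α^2 + α.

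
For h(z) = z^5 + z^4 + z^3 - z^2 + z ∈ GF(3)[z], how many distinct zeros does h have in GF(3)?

3

Evaluate at each of the 3 elements of GF(3):
h(0) = 0 → root; h(1) = 0 → root; h(2) = 0 → root.
Roots: {0, 1, 2}.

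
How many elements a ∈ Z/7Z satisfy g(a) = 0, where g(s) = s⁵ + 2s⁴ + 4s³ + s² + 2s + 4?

5

Evaluate at each of the 7 elements of Z/7Z:
g(0) = 4; g(1) = 0 → root; g(2) = 3; g(3) = 0 → root; g(4) = 0 → root; g(5) = 0 → root; g(6) = 0 → root.
Roots: {1, 3, 4, 5, 6}.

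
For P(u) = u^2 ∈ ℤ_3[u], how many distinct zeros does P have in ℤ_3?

Evaluate at each of the 3 elements of ℤ_3:
P(0) = 0 → root; P(1) = 1; P(2) = 1.
Roots: {0}.

1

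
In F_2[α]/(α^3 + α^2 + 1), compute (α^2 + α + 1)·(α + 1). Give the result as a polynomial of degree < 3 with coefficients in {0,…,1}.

Multiply in F_2[α]: (α^2 + α + 1)·(α + 1) = α^3 + 1.
Reduce using α^3 ≡ α^2 + 1 (mod α^3 + α^2 + 1).
Reduced: α^2.

α^2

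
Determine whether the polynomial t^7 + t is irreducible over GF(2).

No

Write P(t) = t^7 + t.
Check for roots in GF(2): P(0) = 0 → root; P(1) = 0 → root.
P(0) = 0, so (t) divides P(t); P is reducible.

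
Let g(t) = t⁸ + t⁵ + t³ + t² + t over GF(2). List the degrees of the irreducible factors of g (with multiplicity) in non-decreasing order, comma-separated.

1, 2, 2, 3

Roots in GF(2): g(0) = 0 → root; g(1) = 1.
Linear factors from roots: (t).
Complete factorization: g(t) = (t)·(t² + t + 1)^2·(t³ + t + 1).
Factor degrees with multiplicity: 1 + 2 + 2 + 3 = 8.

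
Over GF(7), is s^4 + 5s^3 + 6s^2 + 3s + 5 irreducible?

Write g(s) = s^4 + 5s^3 + 6s^2 + 3s + 5.
Check for roots in GF(7): g(0) = 5; g(1) = 6; g(2) = 0 → root; g(3) = 4; g(4) = 3; g(5) = 6; g(6) = 4.
g(2) = 0, so (s − 2) divides g(s); g is reducible.

No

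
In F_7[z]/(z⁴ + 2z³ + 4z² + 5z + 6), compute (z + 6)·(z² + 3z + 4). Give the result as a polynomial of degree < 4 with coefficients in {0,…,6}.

Multiply in F_7[z]: (z + 6)·(z² + 3z + 4) = z³ + 2z² + z + 3.
Reduced: z³ + 2z² + z + 3.

z^3 + 2z^2 + z + 3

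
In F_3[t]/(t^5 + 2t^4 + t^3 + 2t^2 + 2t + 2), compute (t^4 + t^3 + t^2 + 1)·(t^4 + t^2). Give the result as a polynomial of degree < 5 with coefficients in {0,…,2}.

Multiply in F_3[t]: (t^4 + t^3 + t^2 + 1)·(t^4 + t^2) = t^8 + t^7 + 2t^6 + t^5 + 2t^4 + t^2.
Reduce using t^5 ≡ t^4 + 2t^3 + t^2 + t + 1 (mod t^5 + 2t^4 + t^3 + 2t^2 + 2t + 2).
Reduced: 2t^4.

2t^4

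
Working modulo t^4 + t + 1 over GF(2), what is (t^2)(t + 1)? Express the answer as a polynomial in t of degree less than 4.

Multiply in GF(2)[t]: (t^2)·(t + 1) = t^3 + t^2.
Reduced: t^3 + t^2.

t^3 + t^2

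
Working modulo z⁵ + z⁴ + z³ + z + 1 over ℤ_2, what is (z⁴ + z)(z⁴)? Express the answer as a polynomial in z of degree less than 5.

Multiply in ℤ_2[z]: (z⁴ + z)·(z⁴) = z⁸ + z⁵.
Reduce using z⁵ ≡ z⁴ + z³ + z + 1 (mod z⁵ + z⁴ + z³ + z + 1).
Reduced: z⁴ + z².

z^4 + z^2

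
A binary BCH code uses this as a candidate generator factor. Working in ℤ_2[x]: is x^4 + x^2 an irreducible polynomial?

No

Write m(x) = x^4 + x^2.
Check for roots in ℤ_2: m(0) = 0 → root; m(1) = 0 → root.
m(0) = 0, so (x) divides m(x); m is reducible.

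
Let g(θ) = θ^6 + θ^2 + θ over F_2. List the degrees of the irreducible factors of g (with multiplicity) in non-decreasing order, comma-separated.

1, 2, 3

Roots in F_2: g(0) = 0 → root; g(1) = 1.
Linear factors from roots: (θ).
Complete factorization: g(θ) = (θ)·(θ^2 + θ + 1)·(θ^3 + θ^2 + 1).
Factor degrees with multiplicity: 1 + 2 + 3 = 6.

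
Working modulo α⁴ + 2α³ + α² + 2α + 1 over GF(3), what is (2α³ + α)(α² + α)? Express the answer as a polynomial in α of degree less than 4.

2α^2 + 2α + 2

Multiply in GF(3)[α]: (2α³ + α)·(α² + α) = 2α⁵ + 2α⁴ + α³ + α².
Reduce using α⁴ ≡ α³ + 2α² + α + 2 (mod α⁴ + 2α³ + α² + 2α + 1).
Reduced: 2α² + 2α + 2.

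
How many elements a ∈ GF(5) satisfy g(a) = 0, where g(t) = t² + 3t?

Evaluate at each of the 5 elements of GF(5):
g(0) = 0 → root; g(1) = 4; g(2) = 0 → root; g(3) = 3; g(4) = 3.
Roots: {0, 2}.

2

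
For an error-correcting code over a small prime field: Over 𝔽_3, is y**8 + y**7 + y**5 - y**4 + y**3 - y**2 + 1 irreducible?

Write P(y) = y**8 + y**7 + y**5 - y**4 + y**3 - y**2 + 1.
Check for roots in 𝔽_3: P(0) = 1; P(1) = 0 → root; P(2) = 0 → root.
P(1) = 0, so (y − 1) divides P(y); P is reducible.

No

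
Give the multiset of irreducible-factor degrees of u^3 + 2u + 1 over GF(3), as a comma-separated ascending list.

3

Write f(u) = u^3 + 2u + 1.
Roots in GF(3): f(0) = 1; f(1) = 1; f(2) = 1.
Complete factorization: f(u) = (u^3 + 2u + 1).
Factor degrees with multiplicity: 3 = 3.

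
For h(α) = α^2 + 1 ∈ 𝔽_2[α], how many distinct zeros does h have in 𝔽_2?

Evaluate at each of the 2 elements of 𝔽_2:
h(0) = 1; h(1) = 0 → root.
Roots: {1}.

1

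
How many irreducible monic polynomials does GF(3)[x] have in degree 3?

8

The number of monic irreducibles of degree 3 over GF(3) is (1/3)·Σ_{d∣3} μ(3/d) 3^d.
Divisors of 3: 1, 3; μ(3/d) for each: -1, 1.
Σ = − 3^1 + 3^3 = 24.
N = 24/3 = 8.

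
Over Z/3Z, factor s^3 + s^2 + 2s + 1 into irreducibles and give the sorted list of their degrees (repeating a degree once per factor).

Write g(s) = s^3 + s^2 + 2s + 1.
Roots in Z/3Z: g(0) = 1; g(1) = 2; g(2) = 2.
Complete factorization: g(s) = (s^3 + s^2 + 2s + 1).
Factor degrees with multiplicity: 3 = 3.

3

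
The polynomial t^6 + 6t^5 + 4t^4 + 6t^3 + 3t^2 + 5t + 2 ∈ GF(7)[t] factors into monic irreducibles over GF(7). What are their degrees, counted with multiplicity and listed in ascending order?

1, 1, 1, 1, 2

Write g(t) = t^6 + 6t^5 + 4t^4 + 6t^3 + 3t^2 + 5t + 2.
Linear factors from roots: (t + 5), (t + 3), (t + 1).
Complete factorization: g(t) = (t + 1)·(t + 3)·(t + 5)^2·(t^2 + 6t + 6).
Factor degrees with multiplicity: 1 + 1 + 1 + 1 + 2 = 6.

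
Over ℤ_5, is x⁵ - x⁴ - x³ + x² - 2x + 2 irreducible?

No

Write m(x) = x⁵ - x⁴ - x³ + x² - 2x + 2.
Check for roots in ℤ_5: m(0) = 2; m(1) = 0 → root; m(2) = 0 → root; m(3) = 0 → root; m(4) = 4.
m(1) = 0, so (x − 1) divides m(x); m is reducible.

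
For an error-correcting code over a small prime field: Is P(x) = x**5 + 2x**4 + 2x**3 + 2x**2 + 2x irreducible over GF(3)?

No

Check for roots in GF(3): P(0) = 0 → root; P(1) = 0 → root; P(2) = 2.
P(0) = 0, so (x) divides P(x); P is reducible.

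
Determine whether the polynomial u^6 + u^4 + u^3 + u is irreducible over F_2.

Write g(u) = u^6 + u^4 + u^3 + u.
Check for roots in F_2: g(0) = 0 → root; g(1) = 0 → root.
g(0) = 0, so (u) divides g(u); g is reducible.

No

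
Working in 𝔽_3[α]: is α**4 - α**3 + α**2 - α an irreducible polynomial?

No

Write m(α) = α**4 - α**3 + α**2 - α.
Check for roots in 𝔽_3: m(0) = 0 → root; m(1) = 0 → root; m(2) = 1.
m(0) = 0, so (α) divides m(α); m is reducible.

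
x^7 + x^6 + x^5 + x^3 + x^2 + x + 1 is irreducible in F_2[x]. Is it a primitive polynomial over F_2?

Yes

Write f(x) = x^7 + x^6 + x^5 + x^3 + x^2 + x + 1.
|GF(2^7)^×| = 2^7 − 1 = 127. Prime factorization: 127 = 127.
f is primitive ⇔ x has order 127 in GF(2)[x]/(f), i.e. x^(127/q) ≠ 1 for each prime q | 127.
x^(1) mod f = x.
None equal 1, so x has full order 127; f is primitive.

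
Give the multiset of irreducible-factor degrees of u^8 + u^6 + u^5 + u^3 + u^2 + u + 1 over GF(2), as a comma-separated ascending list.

Write g(u) = u^8 + u^6 + u^5 + u^3 + u^2 + u + 1.
Roots in GF(2): g(0) = 1; g(1) = 1.
Complete factorization: g(u) = (u^2 + u + 1)^2·(u^4 + u + 1).
Factor degrees with multiplicity: 2 + 2 + 4 = 8.

2, 2, 4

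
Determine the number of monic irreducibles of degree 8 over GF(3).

810

By the necklace-counting formula, N_3(8) = (1/8) Σ_{d|8} μ(8/d)·3^d.
Divisors of 8: 1, 2, 4, 8; μ(8/d) for each: 0, 0, -1, 1.
Σ = − 3^4 + 3^8 = 6480.
N = 6480/8 = 810.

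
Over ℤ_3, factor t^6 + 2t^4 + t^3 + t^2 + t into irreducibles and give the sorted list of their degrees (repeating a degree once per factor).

Write g(t) = t^6 + 2t^4 + t^3 + t^2 + t.
Roots in ℤ_3: g(0) = 0 → root; g(1) = 0 → root; g(2) = 2.
Linear factors from roots: (t), (t + 2).
Complete factorization: g(t) = (t)·(t + 2)·(t^2 + 1)·(t^2 + t + 2).
Factor degrees with multiplicity: 1 + 1 + 2 + 2 = 6.

1, 1, 2, 2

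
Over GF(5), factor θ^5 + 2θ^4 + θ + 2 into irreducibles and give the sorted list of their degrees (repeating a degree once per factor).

1, 2, 2

Write h(θ) = θ^5 + 2θ^4 + θ + 2.
Roots in GF(5): h(0) = 2; h(1) = 1; h(2) = 3; h(3) = 0 → root; h(4) = 2.
Linear factors from roots: (θ + 2).
Complete factorization: h(θ) = (θ + 2)·(θ^2 + 2)·(θ^2 - 2).
Factor degrees with multiplicity: 1 + 2 + 2 = 5.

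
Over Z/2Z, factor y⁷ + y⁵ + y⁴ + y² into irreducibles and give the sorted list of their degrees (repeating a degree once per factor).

Write h(y) = y⁷ + y⁵ + y⁴ + y².
Roots in Z/2Z: h(0) = 0 → root; h(1) = 0 → root.
Linear factors from roots: (y), (y + 1).
Complete factorization: h(y) = (y)^2·(y + 1)^3·(y² + y + 1).
Factor degrees with multiplicity: 1 + 1 + 1 + 1 + 1 + 2 = 7.

1, 1, 1, 1, 1, 2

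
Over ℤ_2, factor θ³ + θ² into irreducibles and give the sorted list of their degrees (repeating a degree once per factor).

1, 1, 1

Write h(θ) = θ³ + θ².
Roots in ℤ_2: h(0) = 0 → root; h(1) = 0 → root.
Linear factors from roots: (θ), (θ + 1).
Complete factorization: h(θ) = (θ + 1)·(θ)^2.
Factor degrees with multiplicity: 1 + 1 + 1 = 3.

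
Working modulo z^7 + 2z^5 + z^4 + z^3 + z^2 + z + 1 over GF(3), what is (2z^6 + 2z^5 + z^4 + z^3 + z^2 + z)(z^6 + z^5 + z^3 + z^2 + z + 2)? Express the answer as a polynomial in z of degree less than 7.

2z^5 + z^4 + z^3 + 2z^2 + z + 1

Multiply in GF(3)[z]: (2z^6 + 2z^5 + z^4 + z^3 + z^2 + z)·(z^6 + z^5 + z^3 + z^2 + z + 2) = 2z^12 + z^11 + z^9 + z^7 + z^5 + 2z^4 + z^3 + 2z.
Reduce using z^7 ≡ z^5 + 2z^4 + 2z^3 + 2z^2 + 2z + 2 (mod z^7 + 2z^5 + z^4 + z^3 + z^2 + z + 1).
Reduced: 2z^5 + z^4 + z^3 + 2z^2 + z + 1.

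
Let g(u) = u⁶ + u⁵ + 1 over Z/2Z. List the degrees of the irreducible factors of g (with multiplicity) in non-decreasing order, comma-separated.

6

Roots in Z/2Z: g(0) = 1; g(1) = 1.
Complete factorization: g(u) = (u⁶ + u⁵ + 1).
Factor degrees with multiplicity: 6 = 6.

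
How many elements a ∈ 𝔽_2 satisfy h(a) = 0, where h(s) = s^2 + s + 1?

Evaluate at each of the 2 elements of 𝔽_2:
h(0) = 1; h(1) = 1.
No element is a root.

0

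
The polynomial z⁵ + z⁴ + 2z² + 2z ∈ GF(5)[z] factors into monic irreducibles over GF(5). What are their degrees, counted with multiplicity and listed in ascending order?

1, 1, 1, 2

Write g(z) = z⁵ + z⁴ + 2z² + 2z.
Roots in GF(5): g(0) = 0 → root; g(1) = 1; g(2) = 0 → root; g(3) = 3; g(4) = 0 → root.
Linear factors from roots: (z), (z + 3), (z + 1).
Complete factorization: g(z) = (z)·(z + 1)·(z + 3)·(z² + 2z + 4).
Factor degrees with multiplicity: 1 + 1 + 1 + 2 = 5.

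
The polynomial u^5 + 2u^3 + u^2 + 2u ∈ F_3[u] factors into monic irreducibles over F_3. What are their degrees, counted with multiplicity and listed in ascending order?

Write g(u) = u^5 + 2u^3 + u^2 + 2u.
Roots in F_3: g(0) = 0 → root; g(1) = 0 → root; g(2) = 2.
Linear factors from roots: (u), (u + 2).
Complete factorization: g(u) = (u)·(u + 2)^2·(u^2 + 2u + 2).
Factor degrees with multiplicity: 1 + 1 + 1 + 2 = 5.

1, 1, 1, 2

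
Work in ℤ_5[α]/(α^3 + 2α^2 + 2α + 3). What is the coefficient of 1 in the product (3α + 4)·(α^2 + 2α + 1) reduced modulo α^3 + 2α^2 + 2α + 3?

Multiply in ℤ_5[α]: (3α + 4)·(α^2 + 2α + 1) = 3α^3 + α + 4.
Reduce using α^3 ≡ 3α^2 + 3α + 2 (mod α^3 + 2α^2 + 2α + 3).
Reduced: 4α^2.

0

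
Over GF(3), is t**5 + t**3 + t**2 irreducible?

Write f(t) = t**5 + t**3 + t**2.
Check for roots in GF(3): f(0) = 0 → root; f(1) = 0 → root; f(2) = 2.
f(0) = 0, so (t) divides f(t); f is reducible.

No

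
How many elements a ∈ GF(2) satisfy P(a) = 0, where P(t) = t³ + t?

2

Evaluate at each of the 2 elements of GF(2):
P(0) = 0 → root; P(1) = 0 → root.
Roots: {0, 1}.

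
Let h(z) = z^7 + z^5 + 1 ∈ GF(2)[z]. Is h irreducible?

No

Check for roots in GF(2): h(0) = 1; h(1) = 1.
No roots, so no linear factors.
Monic irreducibles of degree 2 over GF(2): z^2 + z + 1.
z^2 + z + 1 divides h: h(z) = (z^2 + z + 1)·(z^5 + z^4 + z^3 + z + 1).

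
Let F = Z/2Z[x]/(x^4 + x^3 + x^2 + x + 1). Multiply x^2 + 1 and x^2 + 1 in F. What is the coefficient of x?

1

Multiply in Z/2Z[x]: (x^2 + 1)·(x^2 + 1) = x^4 + 1.
Reduce using x^4 ≡ x^3 + x^2 + x + 1 (mod x^4 + x^3 + x^2 + x + 1).
Reduced: x^3 + x^2 + x.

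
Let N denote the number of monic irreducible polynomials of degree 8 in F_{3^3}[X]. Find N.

x^(27^8) − x is the product of all monic irreducibles of degree dividing 8; Möbius inversion gives N = (1/8) Σ μ(8/d)·27^d.
Divisors of 8: 1, 2, 4, 8; μ(8/d) for each: 0, 0, -1, 1.
Σ = − 27^4 + 27^8 = 282429005040.
N = 282429005040/8 = 35303625630.

35303625630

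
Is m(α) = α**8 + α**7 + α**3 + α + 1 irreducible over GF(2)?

Check for roots in GF(2): m(0) = 1; m(1) = 1.
No roots, so no linear factors.
Monic irreducibles of degree 2 over GF(2): α**2 + α + 1.
None of them divide m (all give nonzero remainder).
Monic irreducibles of degree 3 over GF(2): α**3 + α + 1, α**3 + α**2 + 1.
None of them divide m (all give nonzero remainder).
Monic irreducibles of degree 4 over GF(2): α**4 + α + 1, α**4 + α**3 + 1, α**4 + α**3 + α**2 + α + 1.
None of them divide m (all give nonzero remainder).
No irreducible factor of degree ≤ 4 exists, so m is irreducible over GF(2).

Yes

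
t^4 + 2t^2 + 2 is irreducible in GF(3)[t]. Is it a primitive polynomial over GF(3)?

Write f(t) = t^4 + 2t^2 + 2.
|GF(3^4)^×| = 3^4 − 1 = 80. Prime factorization: 80 = 2^4·5.
f is primitive ⇔ t has order 80 in GF(3)[t]/(f), i.e. t^(80/q) ≠ 1 for each prime q | 80.
t^(40) mod f = 2.
t^(16) mod f = 1
Since t^(16) = 1, the order of t divides 16 < 80; not primitive.

No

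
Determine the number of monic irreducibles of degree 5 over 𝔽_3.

By the necklace-counting formula, N_3(5) = (1/5) Σ_{d|5} μ(5/d)·3^d.
Divisors of 5: 1, 5; μ(5/d) for each: -1, 1.
Σ = − 3^1 + 3^5 = 240.
N = 240/5 = 48.

48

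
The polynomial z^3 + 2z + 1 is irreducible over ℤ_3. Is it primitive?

Yes

Write f(z) = z^3 + 2z + 1.
|GF(3^3)^×| = 3^3 − 1 = 26. Prime factorization: 26 = 2·13.
f is primitive ⇔ z has order 26 in GF(3)[z]/(f), i.e. z^(26/q) ≠ 1 for each prime q | 26.
z^(13) mod f = 2.
z^(2) mod f = z^2.
None equal 1, so z has full order 26; f is primitive.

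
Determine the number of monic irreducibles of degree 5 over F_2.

6

By the necklace-counting formula, N_2(5) = (1/5) Σ_{d|5} μ(5/d)·2^d.
Divisors of 5: 1, 5; μ(5/d) for each: -1, 1.
Σ = − 2^1 + 2^5 = 30.
N = 30/5 = 6.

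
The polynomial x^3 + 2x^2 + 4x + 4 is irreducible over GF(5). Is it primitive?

No

Write f(x) = x^3 + 2x^2 + 4x + 4.
|GF(5^3)^×| = 5^3 − 1 = 124. Prime factorization: 124 = 2^2·31.
f is primitive ⇔ x has order 124 in GF(5)[x]/(f), i.e. x^(124/q) ≠ 1 for each prime q | 124.
x^(62) mod f = 1
x^(4) mod f = 4x + 3.
Since x^(62) = 1, the order of x divides 62 < 124; not primitive.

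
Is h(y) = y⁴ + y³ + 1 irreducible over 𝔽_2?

Yes

Check for roots in 𝔽_2: h(0) = 1; h(1) = 1.
No roots, so no linear factors.
Monic irreducibles of degree 2 over GF(2): y² + y + 1.
None of them divide h (all give nonzero remainder).
No irreducible factor of degree ≤ 2 exists, so h is irreducible over GF(2).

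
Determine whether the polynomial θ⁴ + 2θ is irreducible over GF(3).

No

Write g(θ) = θ⁴ + 2θ.
Check for roots in GF(3): g(0) = 0 → root; g(1) = 0 → root; g(2) = 2.
g(0) = 0, so (θ) divides g(θ); g is reducible.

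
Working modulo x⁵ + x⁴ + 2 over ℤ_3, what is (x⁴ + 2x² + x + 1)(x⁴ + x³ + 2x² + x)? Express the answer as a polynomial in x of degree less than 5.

2x

Multiply in ℤ_3[x]: (x⁴ + 2x² + x + 1)·(x⁴ + x³ + 2x² + x) = x⁸ + x⁷ + x⁶ + x⁵ + 2x³ + x.
Reduce using x⁵ ≡ 2x⁴ + 1 (mod x⁵ + x⁴ + 2).
Reduced: 2x.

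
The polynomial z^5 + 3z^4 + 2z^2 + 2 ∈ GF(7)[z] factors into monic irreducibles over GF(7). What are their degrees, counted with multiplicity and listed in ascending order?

Write f(z) = z^5 + 3z^4 + 2z^2 + 2.
Complete factorization: f(z) = (z^2 + 5z + 2)·(z^3 + 5z^2 + z + 1).
Factor degrees with multiplicity: 2 + 3 = 5.

2, 3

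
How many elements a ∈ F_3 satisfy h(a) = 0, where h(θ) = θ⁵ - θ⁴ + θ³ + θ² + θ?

3

Evaluate at each of the 3 elements of F_3:
h(0) = 0 → root; h(1) = 0 → root; h(2) = 0 → root.
Roots: {0, 1, 2}.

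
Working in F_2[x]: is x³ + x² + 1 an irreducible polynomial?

Yes

Write g(x) = x³ + x² + 1.
Check for roots in F_2: g(0) = 1; g(1) = 1.
No roots. A degree-3 polynomial over a field with no linear factor is irreducible.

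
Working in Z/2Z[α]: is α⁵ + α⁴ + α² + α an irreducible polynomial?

Write h(α) = α⁵ + α⁴ + α² + α.
Check for roots in Z/2Z: h(0) = 0 → root; h(1) = 0 → root.
h(0) = 0, so (α) divides h(α); h is reducible.

No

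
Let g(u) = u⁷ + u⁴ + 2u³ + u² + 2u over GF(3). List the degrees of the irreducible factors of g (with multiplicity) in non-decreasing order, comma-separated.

1, 1, 1, 4

Roots in GF(3): g(0) = 0 → root; g(1) = 1; g(2) = 0 → root.
Linear factors from roots: (u), (u + 1).
Complete factorization: g(u) = (u)·(u + 1)^2·(u⁴ + u³ + 2).
Factor degrees with multiplicity: 1 + 1 + 1 + 4 = 7.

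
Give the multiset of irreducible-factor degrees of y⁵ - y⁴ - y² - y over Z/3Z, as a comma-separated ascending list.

1, 2, 2

Write h(y) = y⁵ - y⁴ - y² - y.
Roots in Z/3Z: h(0) = 0 → root; h(1) = 1; h(2) = 1.
Linear factors from roots: (y).
Complete factorization: h(y) = (y)·(y² + 1)·(y² - y - 1).
Factor degrees with multiplicity: 1 + 2 + 2 = 5.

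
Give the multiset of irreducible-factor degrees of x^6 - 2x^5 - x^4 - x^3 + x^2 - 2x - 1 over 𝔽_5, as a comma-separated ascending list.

Write f(x) = x^6 - 2x^5 - x^4 - x^3 + x^2 - 2x - 1.
Roots in 𝔽_5: f(0) = 4; f(1) = 0 → root; f(2) = 0 → root; f(3) = 2; f(4) = 0 → root.
Linear factors from roots: (x - 1), (x - 2), (x + 1).
Complete factorization: f(x) = (x + 1)·(x - 1)·(x - 2)^2·(x^2 + 2x - 1).
Factor degrees with multiplicity: 1 + 1 + 1 + 1 + 2 = 6.

1, 1, 1, 1, 2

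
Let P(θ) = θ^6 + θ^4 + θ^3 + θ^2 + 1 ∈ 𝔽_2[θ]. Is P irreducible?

Check for roots in 𝔽_2: P(0) = 1; P(1) = 1.
No roots, so no linear factors.
Monic irreducibles of degree 2 over GF(2): θ^2 + θ + 1.
θ^2 + θ + 1 divides P: P(θ) = (θ^2 + θ + 1)·(θ^4 + θ^3 + θ^2 + θ + 1).

No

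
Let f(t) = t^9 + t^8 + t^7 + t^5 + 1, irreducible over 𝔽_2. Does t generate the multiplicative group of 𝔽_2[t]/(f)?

No

|GF(2^9)^×| = 2^9 − 1 = 511. Prime factorization: 511 = 7·73.
f is primitive ⇔ t has order 511 in GF(2)[t]/(f), i.e. t^(511/q) ≠ 1 for each prime q | 511.
t^(73) mod f = 1
t^(7) mod f = t^7.
Since t^(73) = 1, the order of t divides 73 < 511; not primitive.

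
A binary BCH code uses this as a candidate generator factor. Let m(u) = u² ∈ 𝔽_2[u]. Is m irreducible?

No

Check for roots in 𝔽_2: m(0) = 0 → root; m(1) = 1.
m(0) = 0, so (u) divides m(u); m is reducible.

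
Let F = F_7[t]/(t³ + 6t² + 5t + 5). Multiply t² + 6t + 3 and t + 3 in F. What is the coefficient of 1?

4

Multiply in F_7[t]: (t² + 6t + 3)·(t + 3) = t³ + 2t² + 2.
Reduce using t³ ≡ t² + 2t + 2 (mod t³ + 6t² + 5t + 5).
Reduced: 3t² + 2t + 4.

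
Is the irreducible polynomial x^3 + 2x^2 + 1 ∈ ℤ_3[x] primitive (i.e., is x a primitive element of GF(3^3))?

Write f(x) = x^3 + 2x^2 + 1.
|GF(3^3)^×| = 3^3 − 1 = 26. Prime factorization: 26 = 2·13.
f is primitive ⇔ x has order 26 in GF(3)[x]/(f), i.e. x^(26/q) ≠ 1 for each prime q | 26.
x^(13) mod f = 2.
x^(2) mod f = x^2.
None equal 1, so x has full order 26; f is primitive.

Yes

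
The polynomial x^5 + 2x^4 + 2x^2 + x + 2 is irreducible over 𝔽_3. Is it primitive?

Write f(x) = x^5 + 2x^4 + 2x^2 + x + 2.
|GF(3^5)^×| = 3^5 − 1 = 242. Prime factorization: 242 = 2·11^2.
f is primitive ⇔ x has order 242 in GF(3)[x]/(f), i.e. x^(242/q) ≠ 1 for each prime q | 242.
x^(121) mod f = 1
x^(22) mod f = x^4 + 2x^3 + 2x^2 + x + 1.
Since x^(121) = 1, the order of x divides 121 < 242; not primitive.

No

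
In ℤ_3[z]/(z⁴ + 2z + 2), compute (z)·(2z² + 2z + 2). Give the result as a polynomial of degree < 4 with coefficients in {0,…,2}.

Multiply in ℤ_3[z]: (z)·(2z² + 2z + 2) = 2z³ + 2z² + 2z.
Reduced: 2z³ + 2z² + 2z.

2z^3 + 2z^2 + 2z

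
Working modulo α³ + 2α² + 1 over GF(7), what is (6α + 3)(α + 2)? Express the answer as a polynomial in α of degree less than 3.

Multiply in GF(7)[α]: (6α + 3)·(α + 2) = 6α² + α + 6.
Reduced: 6α² + α + 6.

6α^2 + α + 6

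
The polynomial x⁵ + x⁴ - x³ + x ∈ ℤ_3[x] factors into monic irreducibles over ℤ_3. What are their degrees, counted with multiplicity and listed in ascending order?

1, 1, 3

Write g(x) = x⁵ + x⁴ - x³ + x.
Roots in ℤ_3: g(0) = 0 → root; g(1) = 2; g(2) = 0 → root.
Linear factors from roots: (x), (x + 1).
Complete factorization: g(x) = (x)·(x + 1)·(x³ - x + 1).
Factor degrees with multiplicity: 1 + 1 + 3 = 5.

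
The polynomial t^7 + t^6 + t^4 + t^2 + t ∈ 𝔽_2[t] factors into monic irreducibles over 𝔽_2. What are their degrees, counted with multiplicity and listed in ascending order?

Write h(t) = t^7 + t^6 + t^4 + t^2 + t.
Roots in 𝔽_2: h(0) = 0 → root; h(1) = 1.
Linear factors from roots: (t).
Complete factorization: h(t) = (t)·(t^2 + t + 1)^3.
Factor degrees with multiplicity: 1 + 2 + 2 + 2 = 7.

1, 2, 2, 2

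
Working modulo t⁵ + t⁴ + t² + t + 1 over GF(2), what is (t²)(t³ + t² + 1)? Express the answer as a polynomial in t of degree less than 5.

t + 1

Multiply in GF(2)[t]: (t²)·(t³ + t² + 1) = t⁵ + t⁴ + t².
Reduce using t⁵ ≡ t⁴ + t² + t + 1 (mod t⁵ + t⁴ + t² + t + 1).
Reduced: t + 1.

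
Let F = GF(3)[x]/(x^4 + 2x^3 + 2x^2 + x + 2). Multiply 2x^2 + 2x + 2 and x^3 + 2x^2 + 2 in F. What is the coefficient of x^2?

2

Multiply in GF(3)[x]: (2x^2 + 2x + 2)·(x^3 + 2x^2 + 2) = 2x^5 + 2x^2 + x + 1.
Reduce using x^4 ≡ x^3 + x^2 + 2x + 1 (mod x^4 + 2x^3 + 2x^2 + x + 2).
Reduced: x^3 + 2x^2 + x.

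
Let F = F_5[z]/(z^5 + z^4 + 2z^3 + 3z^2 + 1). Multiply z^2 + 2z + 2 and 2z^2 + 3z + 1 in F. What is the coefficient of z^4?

Multiply in F_5[z]: (z^2 + 2z + 2)·(2z^2 + 3z + 1) = 2z^4 + 2z^3 + z^2 + 3z + 2.
Reduced: 2z^4 + 2z^3 + z^2 + 3z + 2.

2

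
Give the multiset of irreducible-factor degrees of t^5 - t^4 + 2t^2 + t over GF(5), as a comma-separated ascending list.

Write f(t) = t^5 - t^4 + 2t^2 + t.
Roots in GF(5): f(0) = 0 → root; f(1) = 3; f(2) = 1; f(3) = 3; f(4) = 4.
Linear factors from roots: (t).
Complete factorization: f(t) = (t)·(t^2 - 2)·(t^2 - t + 2).
Factor degrees with multiplicity: 1 + 2 + 2 = 5.

1, 2, 2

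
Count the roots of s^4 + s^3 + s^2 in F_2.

1

Write h(s) = s^4 + s^3 + s^2.
Evaluate at each of the 2 elements of F_2:
h(0) = 0 → root; h(1) = 1.
Roots: {0}.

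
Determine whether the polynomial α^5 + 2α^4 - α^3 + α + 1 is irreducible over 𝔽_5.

Yes

Write m(α) = α^5 + 2α^4 - α^3 + α + 1.
Check for roots in 𝔽_5: m(0) = 1; m(1) = 4; m(2) = 4; m(3) = 2; m(4) = 2.
No roots, so no linear factors.
Degree-2 irreducible divisors: test the 10 monic irreducibles of degree 2 over GF(5).
None of them divide m (all give nonzero remainder).
No irreducible factor of degree ≤ 2 exists, so m is irreducible over GF(5).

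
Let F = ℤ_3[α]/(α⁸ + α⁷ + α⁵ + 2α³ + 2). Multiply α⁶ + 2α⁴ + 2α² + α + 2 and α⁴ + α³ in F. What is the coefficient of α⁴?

0

Multiply in ℤ_3[α]: (α⁶ + 2α⁴ + 2α² + α + 2)·(α⁴ + α³) = α¹⁰ + α⁹ + 2α⁸ + 2α⁷ + 2α⁶ + 2α³.
Reduce using α⁸ ≡ 2α⁷ + 2α⁵ + α³ + 1 (mod α⁸ + α⁷ + α⁵ + 2α³ + 2).
Reduced: 2α⁷ + 2α⁶ + 2α⁵ + α³ + α² + 2.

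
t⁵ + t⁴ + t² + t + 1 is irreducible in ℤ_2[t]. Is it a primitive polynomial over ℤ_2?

Write f(t) = t⁵ + t⁴ + t² + t + 1.
|GF(2^5)^×| = 2^5 − 1 = 31. Prime factorization: 31 = 31.
f is primitive ⇔ t has order 31 in GF(2)[t]/(f), i.e. t^(31/q) ≠ 1 for each prime q | 31.
t^(1) mod f = t.
None equal 1, so t has full order 31; f is primitive.

Yes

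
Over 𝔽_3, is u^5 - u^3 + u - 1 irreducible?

Write h(u) = u^5 - u^3 + u - 1.
Check for roots in 𝔽_3: h(0) = 2; h(1) = 0 → root; h(2) = 1.
h(1) = 0, so (u − 1) divides h(u); h is reducible.

No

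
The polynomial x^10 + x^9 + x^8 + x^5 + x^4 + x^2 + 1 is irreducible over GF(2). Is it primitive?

No

Write f(x) = x^10 + x^9 + x^8 + x^5 + x^4 + x^2 + 1.
|GF(2^10)^×| = 2^10 − 1 = 1023. Prime factorization: 1023 = 3·11·31.
f is primitive ⇔ x has order 1023 in GF(2)[x]/(f), i.e. x^(1023/q) ≠ 1 for each prime q | 1023.
x^(341) mod f = 1
x^(93) mod f = x^8 + x^5 + x^3 + x^2 + x.
x^(33) mod f = x^8 + x^6 + x^2 + 1.
Since x^(341) = 1, the order of x divides 341 < 1023; not primitive.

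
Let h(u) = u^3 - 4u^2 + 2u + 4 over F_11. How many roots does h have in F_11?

Evaluate at each of the 11 elements of F_11:
h(0) = 4; h(1) = 3; h(2) = 0 → root; h(3) = 1; h(4) = 1; h(5) = 6; h(6) = 0 → root; h(7) = 0 → root; h(8) = 1; h(9) = 9; h(10) = 8.
Roots: {2, 6, 7}.

3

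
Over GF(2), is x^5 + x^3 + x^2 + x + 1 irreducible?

Write h(x) = x^5 + x^3 + x^2 + x + 1.
Check for roots in GF(2): h(0) = 1; h(1) = 1.
No roots, so no linear factors.
Monic irreducibles of degree 2 over GF(2): x^2 + x + 1.
None of them divide h (all give nonzero remainder).
No irreducible factor of degree ≤ 2 exists, so h is irreducible over GF(2).

Yes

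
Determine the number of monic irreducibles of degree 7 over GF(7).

By the necklace-counting formula, N_7(7) = (1/7) Σ_{d|7} μ(7/d)·7^d.
Divisors of 7: 1, 7; μ(7/d) for each: -1, 1.
Σ = − 7^1 + 7^7 = 823536.
N = 823536/7 = 117648.

117648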